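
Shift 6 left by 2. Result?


0b110 << 2 = 0b11000 = 24

24


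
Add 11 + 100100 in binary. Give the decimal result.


11 + 100100 = 100111 = 39

39


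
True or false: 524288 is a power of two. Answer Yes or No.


0b10000000000000000000. Only one bit set => Yes

Yes


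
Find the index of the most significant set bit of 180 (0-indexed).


0b10110100. Highest set bit at position 7

7


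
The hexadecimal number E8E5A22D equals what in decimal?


E8E5A22D hex = 3907363373 decimal

3907363373


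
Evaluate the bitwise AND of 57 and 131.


0b111001 & 0b10000011 = 0b1 = 1

1


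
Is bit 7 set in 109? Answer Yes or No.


0b1101101, bit 7 = 0. No

No


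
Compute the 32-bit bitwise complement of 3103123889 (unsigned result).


~0b10111000111101011110100110110001 = 0b1000111000010100001011001001110 = 1191843406 (32-bit unsigned)

1191843406


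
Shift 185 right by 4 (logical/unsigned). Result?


0b10111001 >> 4 = 0b1011 = 11

11


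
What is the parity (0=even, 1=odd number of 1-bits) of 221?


0b11011101 has 6 ones => parity 0

0


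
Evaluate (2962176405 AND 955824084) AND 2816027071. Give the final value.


Step 1: 2962176405 & 955824084 = 814231956
Step 2: 814231956 & 2816027071 = 545792404

545792404


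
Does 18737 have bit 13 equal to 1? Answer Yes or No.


0b100100100110001, bit 13 = 0. No

No


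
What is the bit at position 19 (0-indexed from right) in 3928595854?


0b11101010001010011001110110001110, position 19 = 1

1


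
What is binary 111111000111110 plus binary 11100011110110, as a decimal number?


111111000111110 + 11100011110110 = 1011011100110100 = 46900

46900


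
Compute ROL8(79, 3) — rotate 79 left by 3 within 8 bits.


Rotate 0b1001111 left by 3 (8-bit) = 0b1111010 = 122

122


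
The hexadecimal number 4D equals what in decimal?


4D hex = 77 decimal

77


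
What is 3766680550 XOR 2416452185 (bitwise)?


0b11100000100000101111101111100110 ^ 0b10010000000010000010001001011001 = 0b1110000100010101101100110111111 = 1888147903

1888147903


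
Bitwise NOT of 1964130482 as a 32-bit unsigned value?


~0b1110101000100100100000010110010 = 0b10001010111011011011111101001101 = 2330836813 (32-bit unsigned)

2330836813


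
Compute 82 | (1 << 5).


82 | (1 << 5) = 82 | 32 = 114

114


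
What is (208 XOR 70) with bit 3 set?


Step 1: 208 ^ 70 = 150
Step 2: 150 | (1 << 3) = 150 | 8 = 158

158


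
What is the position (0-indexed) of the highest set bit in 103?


0b1100111. Highest set bit at position 6

6


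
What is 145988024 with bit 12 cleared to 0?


145988024 & ~(1 << 12) = 145983928

145983928


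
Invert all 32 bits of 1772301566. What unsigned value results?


1772301566 ^ 4294967295 = 2522665729

2522665729


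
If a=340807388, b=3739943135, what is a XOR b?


340807388 ^ 3739943135 = 3401272835

3401272835


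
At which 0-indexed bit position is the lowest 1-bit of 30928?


0b111100011010000. Lowest set bit at position 4

4


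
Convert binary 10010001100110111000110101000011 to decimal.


10010001100110111000110101000011 in decimal = 2442890563

2442890563


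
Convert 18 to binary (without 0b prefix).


18 = 10010 in binary

10010


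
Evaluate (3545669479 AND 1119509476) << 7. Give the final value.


Step 1: 3545669479 & 1119509476 = 1108482916
Step 2: 1108482916 << 7 = 141885813248

141885813248


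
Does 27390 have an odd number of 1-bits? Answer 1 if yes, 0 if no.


0b110101011111110 has 11 ones => parity 1

1


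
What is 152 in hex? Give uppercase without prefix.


152 = 98 hex

98


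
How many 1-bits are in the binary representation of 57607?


0b1110000100000111 has 7 set bits

7


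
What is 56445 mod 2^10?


56445 & 1023 = 125

125


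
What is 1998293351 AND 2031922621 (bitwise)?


0b1110111000110111000100101100111 & 0b1111001000111001010110110111101 = 0b1110001000110001000100100100101 = 1897433381

1897433381


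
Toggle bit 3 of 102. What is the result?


102 ^ (1 << 3) = 102 ^ 8 = 110

110


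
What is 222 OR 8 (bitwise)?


0b11011110 | 0b1000 = 0b11011110 = 222

222


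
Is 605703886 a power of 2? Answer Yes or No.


0b100100000110100100111011001110. Multiple bits set => No

No


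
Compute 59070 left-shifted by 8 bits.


0b1110011010111110 << 8 = 0b111001101011111000000000 = 15121920

15121920


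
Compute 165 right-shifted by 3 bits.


0b10100101 >> 3 = 0b10100 = 20

20


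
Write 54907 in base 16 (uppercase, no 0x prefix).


54907 = D67B hex

D67B


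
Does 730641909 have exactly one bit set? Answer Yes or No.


0b101011100011001011010111110101. Multiple bits set => No

No


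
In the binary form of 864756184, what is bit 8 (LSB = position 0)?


0b110011100010110010000111011000, position 8 = 1

1


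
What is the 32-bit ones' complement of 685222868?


685222868 ^ 4294967295 = 3609744427

3609744427


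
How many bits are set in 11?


0b1011 has 3 set bits

3


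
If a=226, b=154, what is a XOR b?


226 ^ 154 = 120

120


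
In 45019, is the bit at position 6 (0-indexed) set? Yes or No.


0b1010111111011011, bit 6 = 1. Yes

Yes


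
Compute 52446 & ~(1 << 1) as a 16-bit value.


52446 & ~(1 << 1) = 52444

52444


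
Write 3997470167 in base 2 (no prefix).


3997470167 = 11101110010001001000110111010111 in binary

11101110010001001000110111010111


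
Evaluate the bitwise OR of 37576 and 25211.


0b1001001011001000 | 0b110001001111011 = 0b1111001011111011 = 62203

62203


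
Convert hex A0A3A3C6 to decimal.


A0A3A3C6 hex = 2695078854 decimal

2695078854


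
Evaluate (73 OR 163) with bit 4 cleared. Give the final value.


Step 1: 73 | 163 = 235
Step 2: 235 & ~(1 << 4) = 235

235


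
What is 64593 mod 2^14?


64593 & 16383 = 15441

15441


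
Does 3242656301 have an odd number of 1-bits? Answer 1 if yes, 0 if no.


0b11000001010001110000001000101101 has 12 ones => parity 0

0


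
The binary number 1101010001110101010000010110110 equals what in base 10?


1101010001110101010000010110110 in decimal = 1782227126

1782227126


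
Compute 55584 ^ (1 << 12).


55584 ^ (1 << 12) = 55584 ^ 4096 = 51488

51488


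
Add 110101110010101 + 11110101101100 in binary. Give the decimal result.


110101110010101 + 11110101101100 = 1010100100000001 = 43265

43265


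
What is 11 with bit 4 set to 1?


11 | (1 << 4) = 11 | 16 = 27

27


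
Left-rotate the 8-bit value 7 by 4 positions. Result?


Rotate 0b111 left by 4 (8-bit) = 0b1110000 = 112

112


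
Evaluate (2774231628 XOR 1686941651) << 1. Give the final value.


Step 1: 2774231628 ^ 1686941651 = 3252143519
Step 2: 3252143519 << 1 = 6504287038

6504287038


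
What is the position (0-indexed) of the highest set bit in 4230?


0b1000010000110. Highest set bit at position 12

12


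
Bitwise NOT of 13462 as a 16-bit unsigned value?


~0b11010010010110 = 0b1100101101101001 = 52073 (16-bit unsigned)

52073


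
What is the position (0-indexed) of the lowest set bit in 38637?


0b1001011011101101. Lowest set bit at position 0

0


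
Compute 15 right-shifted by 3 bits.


0b1111 >> 3 = 0b1 = 1

1


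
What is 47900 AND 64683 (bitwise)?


0b1011101100011100 & 0b1111110010101011 = 0b1011100000001000 = 47112

47112


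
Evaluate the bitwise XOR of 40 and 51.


0b101000 ^ 0b110011 = 0b11011 = 27

27


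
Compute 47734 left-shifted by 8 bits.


0b1011101001110110 << 8 = 0b101110100111011000000000 = 12219904

12219904


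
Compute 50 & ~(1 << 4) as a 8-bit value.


50 & ~(1 << 4) = 34

34


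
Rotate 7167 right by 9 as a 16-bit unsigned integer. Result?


Rotate 0b1101111111111 right by 9 (16-bit) = 0b1111111110001101 = 65421

65421


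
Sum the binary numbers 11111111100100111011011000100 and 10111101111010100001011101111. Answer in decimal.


11111111100100111011011000100 + 10111101111010100001011101111 = 110111101011111011100110110011 = 934263219

934263219


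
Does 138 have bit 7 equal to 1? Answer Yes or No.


0b10001010, bit 7 = 1. Yes

Yes


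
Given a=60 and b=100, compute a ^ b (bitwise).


60 ^ 100 = 88

88


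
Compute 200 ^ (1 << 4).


200 ^ (1 << 4) = 200 ^ 16 = 216

216


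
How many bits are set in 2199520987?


0b10000011000110100000011011011011 has 14 set bits

14


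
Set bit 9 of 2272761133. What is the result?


2272761133 | (1 << 9) = 2272761133 | 512 = 2272761645

2272761645


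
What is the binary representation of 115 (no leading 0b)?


115 = 1110011 in binary

1110011


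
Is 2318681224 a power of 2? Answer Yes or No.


0b10001010001101000100010010001000. Multiple bits set => No

No


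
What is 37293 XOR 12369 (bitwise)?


0b1001000110101101 ^ 0b11000001010001 = 0b1010000111111100 = 41468

41468


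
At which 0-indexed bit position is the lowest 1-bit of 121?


0b1111001. Lowest set bit at position 0

0


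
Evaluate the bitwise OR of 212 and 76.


0b11010100 | 0b1001100 = 0b11011100 = 220

220


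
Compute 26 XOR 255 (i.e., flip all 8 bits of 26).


26 ^ 255 = 229

229


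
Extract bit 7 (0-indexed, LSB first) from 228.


0b11100100, position 7 = 1

1


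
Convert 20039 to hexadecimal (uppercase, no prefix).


20039 = 4E47 hex

4E47


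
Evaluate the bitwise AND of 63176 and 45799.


0b1111011011001000 & 0b1011001011100111 = 0b1011001011000000 = 45760

45760


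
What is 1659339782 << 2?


0b1100010111001111000010000000110 << 2 = 0b110001011100111100001000000011000 = 6637359128

6637359128


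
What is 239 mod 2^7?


239 & 127 = 111

111


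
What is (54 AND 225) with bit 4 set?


Step 1: 54 & 225 = 32
Step 2: 32 | (1 << 4) = 32 | 16 = 48

48


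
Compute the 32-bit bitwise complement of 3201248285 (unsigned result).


~0b10111110110011110010110000011101 = 0b1000001001100001101001111100010 = 1093719010 (32-bit unsigned)

1093719010


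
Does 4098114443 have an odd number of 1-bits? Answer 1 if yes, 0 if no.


0b11110100010001000100001110001011 has 14 ones => parity 0

0


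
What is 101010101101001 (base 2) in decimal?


101010101101001 in decimal = 21865

21865


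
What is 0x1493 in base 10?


1493 hex = 5267 decimal

5267


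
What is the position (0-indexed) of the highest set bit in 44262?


0b1010110011100110. Highest set bit at position 15

15


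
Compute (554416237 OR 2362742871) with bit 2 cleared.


Step 1: 554416237 | 2362742871 = 2917120127
Step 2: 2917120127 & ~(1 << 2) = 2917120123

2917120123


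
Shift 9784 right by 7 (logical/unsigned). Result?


0b10011000111000 >> 7 = 0b1001100 = 76

76


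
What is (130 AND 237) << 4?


Step 1: 130 & 237 = 128
Step 2: 128 << 4 = 2048

2048


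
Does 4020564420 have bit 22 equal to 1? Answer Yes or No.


0b11101111101001001111000111000100, bit 22 = 0. No

No


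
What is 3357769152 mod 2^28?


3357769152 & 268435455 = 136543680

136543680


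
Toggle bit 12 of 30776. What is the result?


30776 ^ (1 << 12) = 30776 ^ 4096 = 26680

26680


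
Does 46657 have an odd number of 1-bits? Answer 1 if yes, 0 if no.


0b1011011001000001 has 7 ones => parity 1

1


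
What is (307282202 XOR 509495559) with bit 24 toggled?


Step 1: 307282202 ^ 509495559 = 202278941
Step 2: 202278941 ^ (1 << 24) = 202278941 ^ 16777216 = 219056157

219056157


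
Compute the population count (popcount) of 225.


0b11100001 has 4 set bits

4


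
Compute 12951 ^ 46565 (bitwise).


0b11001010010111 ^ 0b1011010111100101 = 0b1000011101110010 = 34674

34674


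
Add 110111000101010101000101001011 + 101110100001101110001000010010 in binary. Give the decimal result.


110111000101010101000101001011 + 101110100001101110001000010010 = 1100101100111000011001101011101 = 1704735581

1704735581


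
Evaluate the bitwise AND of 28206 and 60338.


0b110111000101110 & 0b1110101110110010 = 0b110101000100010 = 27170

27170


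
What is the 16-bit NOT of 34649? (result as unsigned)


~0b1000011101011001 = 0b111100010100110 = 30886 (16-bit unsigned)

30886


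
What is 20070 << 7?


0b100111001100110 << 7 = 0b1001110011001100000000 = 2568960

2568960


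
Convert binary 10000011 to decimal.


10000011 in decimal = 131

131


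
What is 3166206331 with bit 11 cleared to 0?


3166206331 & ~(1 << 11) = 3166204283

3166204283


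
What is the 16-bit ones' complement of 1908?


1908 ^ 65535 = 63627

63627


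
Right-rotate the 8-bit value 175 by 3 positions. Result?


Rotate 0b10101111 right by 3 (8-bit) = 0b11110101 = 245

245


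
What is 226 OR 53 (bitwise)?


0b11100010 | 0b110101 = 0b11110111 = 247

247


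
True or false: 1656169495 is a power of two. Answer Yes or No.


0b1100010101101110010010000010111. Multiple bits set => No

No


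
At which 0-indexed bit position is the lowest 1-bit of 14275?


0b11011111000011. Lowest set bit at position 0

0


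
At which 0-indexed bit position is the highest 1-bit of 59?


0b111011. Highest set bit at position 5

5


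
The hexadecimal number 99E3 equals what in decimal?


99E3 hex = 39395 decimal

39395


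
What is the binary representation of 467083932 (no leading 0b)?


467083932 = 11011110101110010001010011100 in binary

11011110101110010001010011100


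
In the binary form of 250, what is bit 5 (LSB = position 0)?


0b11111010, position 5 = 1

1


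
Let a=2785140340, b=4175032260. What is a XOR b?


2785140340 ^ 4175032260 = 1591226800

1591226800


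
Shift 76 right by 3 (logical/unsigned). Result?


0b1001100 >> 3 = 0b1001 = 9

9


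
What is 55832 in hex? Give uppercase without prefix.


55832 = DA18 hex

DA18


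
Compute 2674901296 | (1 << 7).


2674901296 | (1 << 7) = 2674901296 | 128 = 2674901424

2674901424


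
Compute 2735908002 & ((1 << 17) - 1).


2735908002 & 131071 = 42146

42146


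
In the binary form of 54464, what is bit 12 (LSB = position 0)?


0b1101010011000000, position 12 = 1

1


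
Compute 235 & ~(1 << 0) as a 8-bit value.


235 & ~(1 << 0) = 234

234


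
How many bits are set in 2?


0b10 has 1 set bits

1


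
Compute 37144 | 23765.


0b1001000100011000 | 0b101110011010101 = 0b1101110111011101 = 56797

56797


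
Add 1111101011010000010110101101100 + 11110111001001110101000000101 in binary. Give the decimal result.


1111101011010000010110101101100 + 11110111001001110101000000101 = 10011100010011010001011101110001 = 2622297969

2622297969


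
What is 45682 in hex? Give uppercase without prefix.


45682 = B272 hex

B272


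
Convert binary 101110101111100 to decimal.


101110101111100 in decimal = 23932

23932


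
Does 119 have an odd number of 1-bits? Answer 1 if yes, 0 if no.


0b1110111 has 6 ones => parity 0

0


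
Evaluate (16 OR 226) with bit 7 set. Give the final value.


Step 1: 16 | 226 = 242
Step 2: 242 | (1 << 7) = 242 | 128 = 242

242


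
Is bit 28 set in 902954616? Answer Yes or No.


0b110101110100011111111001111000, bit 28 = 1. Yes

Yes


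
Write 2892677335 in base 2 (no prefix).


2892677335 = 10101100011010101100000011010111 in binary

10101100011010101100000011010111


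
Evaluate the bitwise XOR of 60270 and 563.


0b1110101101101110 ^ 0b1000110011 = 0b1110100101011101 = 59741

59741


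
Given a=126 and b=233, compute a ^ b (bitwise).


126 ^ 233 = 151

151


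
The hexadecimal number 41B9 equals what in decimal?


41B9 hex = 16825 decimal

16825


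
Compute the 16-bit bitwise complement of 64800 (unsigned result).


~0b1111110100100000 = 0b1011011111 = 735 (16-bit unsigned)

735


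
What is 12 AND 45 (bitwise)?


0b1100 & 0b101101 = 0b1100 = 12

12


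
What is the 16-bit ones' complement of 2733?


2733 ^ 65535 = 62802

62802


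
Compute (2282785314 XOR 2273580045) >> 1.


Step 1: 2282785314 ^ 2273580045 = 261398063
Step 2: 261398063 >> 1 = 130699031

130699031


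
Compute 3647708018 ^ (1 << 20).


3647708018 ^ (1 << 20) = 3647708018 ^ 1048576 = 3648756594

3648756594


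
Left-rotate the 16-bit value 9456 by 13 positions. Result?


Rotate 0b10010011110000 left by 13 (16-bit) = 0b10010011110 = 1182

1182


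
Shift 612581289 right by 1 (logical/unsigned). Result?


0b100100100000110011111110101001 >> 1 = 0b10010010000011001111111010100 = 306290644

306290644


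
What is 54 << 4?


0b110110 << 4 = 0b1101100000 = 864

864


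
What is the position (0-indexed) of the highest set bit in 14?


0b1110. Highest set bit at position 3

3


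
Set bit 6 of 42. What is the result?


42 | (1 << 6) = 42 | 64 = 106

106


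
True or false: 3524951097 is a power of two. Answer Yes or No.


0b11010010000110100111110000111001. Multiple bits set => No

No


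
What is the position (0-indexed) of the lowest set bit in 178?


0b10110010. Lowest set bit at position 1

1


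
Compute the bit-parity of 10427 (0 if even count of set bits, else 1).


0b10100010111011 has 8 ones => parity 0

0


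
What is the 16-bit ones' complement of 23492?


23492 ^ 65535 = 42043

42043


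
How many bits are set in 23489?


0b101101111000001 has 8 set bits

8


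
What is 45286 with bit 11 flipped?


45286 ^ (1 << 11) = 45286 ^ 2048 = 47334

47334


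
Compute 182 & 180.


0b10110110 & 0b10110100 = 0b10110100 = 180

180


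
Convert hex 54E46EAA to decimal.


54E46EAA hex = 1424256682 decimal

1424256682


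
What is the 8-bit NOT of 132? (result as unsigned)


~0b10000100 = 0b1111011 = 123 (8-bit unsigned)

123


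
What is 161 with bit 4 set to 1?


161 | (1 << 4) = 161 | 16 = 177

177


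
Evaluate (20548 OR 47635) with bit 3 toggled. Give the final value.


Step 1: 20548 | 47635 = 64087
Step 2: 64087 ^ (1 << 3) = 64087 ^ 8 = 64095

64095


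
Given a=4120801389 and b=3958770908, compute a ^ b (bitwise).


4120801389 ^ 3958770908 = 510164145

510164145


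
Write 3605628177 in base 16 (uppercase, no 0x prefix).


3605628177 = D6E98511 hex

D6E98511


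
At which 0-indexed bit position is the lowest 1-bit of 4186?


0b1000001011010. Lowest set bit at position 1

1


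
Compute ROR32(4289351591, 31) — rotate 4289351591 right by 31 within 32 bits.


Rotate 0b11111111101010100100111110100111 right by 31 (32-bit) = 0b11111111010101001001111101001111 = 4283735887

4283735887


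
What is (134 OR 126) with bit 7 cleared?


Step 1: 134 | 126 = 254
Step 2: 254 & ~(1 << 7) = 126

126


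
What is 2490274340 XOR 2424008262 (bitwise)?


0b10010100011011101001001000100100 ^ 0b10010000011110110110111001000110 = 0b100000101011111110001100010 = 68549730

68549730


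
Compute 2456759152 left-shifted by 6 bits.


0b10010010011011110010101101110000 << 6 = 0b10010010011011110010101101110000000000 = 157232585728

157232585728


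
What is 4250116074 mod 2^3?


4250116074 & 7 = 2

2


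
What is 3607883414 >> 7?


0b11010111000010111110111010010110 >> 7 = 0b1101011100001011111011101 = 28186589

28186589


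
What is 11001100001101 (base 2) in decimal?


11001100001101 in decimal = 13069

13069


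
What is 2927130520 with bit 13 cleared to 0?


2927130520 & ~(1 << 13) = 2927122328

2927122328


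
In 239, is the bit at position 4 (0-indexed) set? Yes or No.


0b11101111, bit 4 = 0. No

No


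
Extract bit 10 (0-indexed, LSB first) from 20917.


0b101000110110101, position 10 = 0

0


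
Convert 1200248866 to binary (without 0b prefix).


1200248866 = 1000111100010100101100000100010 in binary

1000111100010100101100000100010


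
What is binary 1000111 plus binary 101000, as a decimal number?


1000111 + 101000 = 1101111 = 111

111


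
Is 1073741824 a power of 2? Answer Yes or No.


0b1000000000000000000000000000000. Only one bit set => Yes

Yes


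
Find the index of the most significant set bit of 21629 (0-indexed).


0b101010001111101. Highest set bit at position 14

14


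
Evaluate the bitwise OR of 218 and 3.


0b11011010 | 0b11 = 0b11011011 = 219

219


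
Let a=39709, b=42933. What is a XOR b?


39709 ^ 42933 = 15528

15528


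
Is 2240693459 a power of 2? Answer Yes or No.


0b10000101100011100100010011010011. Multiple bits set => No

No


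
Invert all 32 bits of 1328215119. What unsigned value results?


1328215119 ^ 4294967295 = 2966752176

2966752176


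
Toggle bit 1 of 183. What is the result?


183 ^ (1 << 1) = 183 ^ 2 = 181

181


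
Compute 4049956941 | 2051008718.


0b11110001011001010111000001001101 | 0b1111010001111111110100011001110 = 0b11111011011111111111100011001111 = 4219467983

4219467983


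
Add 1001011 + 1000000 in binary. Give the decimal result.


1001011 + 1000000 = 10001011 = 139

139


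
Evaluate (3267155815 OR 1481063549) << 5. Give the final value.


Step 1: 3267155815 | 1481063549 = 3674210175
Step 2: 3674210175 << 5 = 117574725600

117574725600


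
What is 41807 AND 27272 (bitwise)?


0b1010001101001111 & 0b110101010001000 = 0b10001000001000 = 8712

8712


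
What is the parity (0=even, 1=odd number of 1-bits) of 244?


0b11110100 has 5 ones => parity 1

1


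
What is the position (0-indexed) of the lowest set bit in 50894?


0b1100011011001110. Lowest set bit at position 1

1


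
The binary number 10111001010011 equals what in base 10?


10111001010011 in decimal = 11859

11859


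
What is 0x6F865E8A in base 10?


6F865E8A hex = 1871077002 decimal

1871077002


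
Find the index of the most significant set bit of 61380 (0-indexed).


0b1110111111000100. Highest set bit at position 15

15


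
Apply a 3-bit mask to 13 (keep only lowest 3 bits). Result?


13 & 7 = 5

5


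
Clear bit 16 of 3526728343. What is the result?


3526728343 & ~(1 << 16) = 3526662807

3526662807


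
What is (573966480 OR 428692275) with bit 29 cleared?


Step 1: 573966480 | 428692275 = 1002396595
Step 2: 1002396595 & ~(1 << 29) = 465525683

465525683


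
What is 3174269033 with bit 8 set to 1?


3174269033 | (1 << 8) = 3174269033 | 256 = 3174269289

3174269289


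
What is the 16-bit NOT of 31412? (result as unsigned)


~0b111101010110100 = 0b1000010101001011 = 34123 (16-bit unsigned)

34123


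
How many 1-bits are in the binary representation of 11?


0b1011 has 3 set bits

3


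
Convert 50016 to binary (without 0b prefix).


50016 = 1100001101100000 in binary

1100001101100000


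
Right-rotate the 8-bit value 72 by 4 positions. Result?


Rotate 0b1001000 right by 4 (8-bit) = 0b10000100 = 132

132


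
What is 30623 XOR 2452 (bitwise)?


0b111011110011111 ^ 0b100110010100 = 0b111111000001011 = 32267

32267


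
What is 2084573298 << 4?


0b1111100010000000001000001110010 << 4 = 0b11111000100000000010000011100100000 = 33353172768

33353172768


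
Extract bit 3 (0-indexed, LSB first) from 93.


0b1011101, position 3 = 1

1


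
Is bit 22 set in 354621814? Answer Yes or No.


0b10101001000110001100101110110, bit 22 = 0. No

No


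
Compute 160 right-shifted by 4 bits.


0b10100000 >> 4 = 0b1010 = 10

10


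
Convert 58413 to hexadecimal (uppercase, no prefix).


58413 = E42D hex

E42D


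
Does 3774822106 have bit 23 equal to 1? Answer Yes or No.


0b11100000111111110011011011011010, bit 23 = 1. Yes

Yes


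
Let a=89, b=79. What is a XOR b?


89 ^ 79 = 22

22


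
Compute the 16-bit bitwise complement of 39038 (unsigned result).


~0b1001100001111110 = 0b110011110000001 = 26497 (16-bit unsigned)

26497


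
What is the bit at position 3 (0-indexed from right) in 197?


0b11000101, position 3 = 0

0


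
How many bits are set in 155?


0b10011011 has 5 set bits

5


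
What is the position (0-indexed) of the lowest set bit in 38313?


0b1001010110101001. Lowest set bit at position 0

0


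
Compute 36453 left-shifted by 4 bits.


0b1000111001100101 << 4 = 0b10001110011001010000 = 583248

583248


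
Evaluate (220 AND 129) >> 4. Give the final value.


Step 1: 220 & 129 = 128
Step 2: 128 >> 4 = 8

8


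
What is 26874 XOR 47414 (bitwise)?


0b110100011111010 ^ 0b1011100100110110 = 0b1101000111001100 = 53708

53708


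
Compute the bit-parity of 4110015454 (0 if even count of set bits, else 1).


0b11110100111110011101101111011110 has 23 ones => parity 1

1


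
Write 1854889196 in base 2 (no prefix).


1854889196 = 1101110100011110101110011101100 in binary

1101110100011110101110011101100


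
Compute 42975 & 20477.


0b1010011111011111 & 0b100111111111101 = 0b11111011101 = 2013

2013


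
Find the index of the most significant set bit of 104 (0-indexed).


0b1101000. Highest set bit at position 6

6


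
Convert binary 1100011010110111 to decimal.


1100011010110111 in decimal = 50871

50871


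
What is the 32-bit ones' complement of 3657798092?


3657798092 ^ 4294967295 = 637169203

637169203


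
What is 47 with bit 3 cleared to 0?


47 & ~(1 << 3) = 39

39


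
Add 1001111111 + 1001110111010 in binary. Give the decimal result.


1001111111 + 1001110111010 = 1011000111001 = 5689

5689


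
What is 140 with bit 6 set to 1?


140 | (1 << 6) = 140 | 64 = 204

204


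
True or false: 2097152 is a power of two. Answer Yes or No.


0b1000000000000000000000. Only one bit set => Yes

Yes


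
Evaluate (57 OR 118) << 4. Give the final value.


Step 1: 57 | 118 = 127
Step 2: 127 << 4 = 2032

2032


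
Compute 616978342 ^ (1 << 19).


616978342 ^ (1 << 19) = 616978342 ^ 524288 = 617502630

617502630


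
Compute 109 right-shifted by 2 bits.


0b1101101 >> 2 = 0b11011 = 27

27


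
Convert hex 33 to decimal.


33 hex = 51 decimal

51


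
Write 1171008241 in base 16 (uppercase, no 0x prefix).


1171008241 = 45CC2AF1 hex

45CC2AF1


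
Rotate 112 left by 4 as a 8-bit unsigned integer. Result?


Rotate 0b1110000 left by 4 (8-bit) = 0b111 = 7

7


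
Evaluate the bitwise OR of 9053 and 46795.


0b10001101011101 | 0b1011011011001011 = 0b1011011111011111 = 47071

47071


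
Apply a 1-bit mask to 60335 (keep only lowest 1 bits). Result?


60335 & 1 = 1

1


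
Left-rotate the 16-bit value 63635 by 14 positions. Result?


Rotate 0b1111100010010011 left by 14 (16-bit) = 0b1111111000100100 = 65060

65060


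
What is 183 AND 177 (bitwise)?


0b10110111 & 0b10110001 = 0b10110001 = 177

177


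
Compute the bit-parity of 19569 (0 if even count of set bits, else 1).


0b100110001110001 has 7 ones => parity 1

1


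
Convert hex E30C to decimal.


E30C hex = 58124 decimal

58124


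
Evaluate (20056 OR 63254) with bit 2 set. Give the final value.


Step 1: 20056 | 63254 = 65374
Step 2: 65374 | (1 << 2) = 65374 | 4 = 65374

65374


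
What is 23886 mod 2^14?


23886 & 16383 = 7502

7502


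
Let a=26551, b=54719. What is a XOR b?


26551 ^ 54719 = 45576

45576


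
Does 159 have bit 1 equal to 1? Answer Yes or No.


0b10011111, bit 1 = 1. Yes

Yes


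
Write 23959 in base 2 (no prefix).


23959 = 101110110010111 in binary

101110110010111


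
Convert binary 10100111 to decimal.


10100111 in decimal = 167

167


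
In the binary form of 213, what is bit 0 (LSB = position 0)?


0b11010101, position 0 = 1

1


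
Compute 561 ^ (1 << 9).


561 ^ (1 << 9) = 561 ^ 512 = 49

49


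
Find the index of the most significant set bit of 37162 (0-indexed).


0b1001000100101010. Highest set bit at position 15

15


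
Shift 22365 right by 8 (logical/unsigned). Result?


0b101011101011101 >> 8 = 0b1010111 = 87

87


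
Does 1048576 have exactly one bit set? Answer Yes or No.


0b100000000000000000000. Only one bit set => Yes

Yes


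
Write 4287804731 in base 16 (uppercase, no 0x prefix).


4287804731 = FF92B53B hex

FF92B53B


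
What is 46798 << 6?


0b1011011011001110 << 6 = 0b1011011011001110000000 = 2995072

2995072


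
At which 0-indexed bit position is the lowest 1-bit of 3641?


0b111000111001. Lowest set bit at position 0

0


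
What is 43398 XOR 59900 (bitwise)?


0b1010100110000110 ^ 0b1110100111111100 = 0b100000001111010 = 16506

16506


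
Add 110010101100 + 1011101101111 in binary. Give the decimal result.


110010101100 + 1011101101111 = 10010000011011 = 9243

9243


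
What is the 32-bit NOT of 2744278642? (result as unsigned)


~0b10100011100100100101111001110010 = 0b1011100011011011010000110001101 = 1550688653 (32-bit unsigned)

1550688653


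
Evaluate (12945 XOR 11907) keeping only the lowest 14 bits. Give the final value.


Step 1: 12945 ^ 11907 = 7186
Step 2: 7186 & 16383 = 7186

7186


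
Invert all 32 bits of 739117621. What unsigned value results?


739117621 ^ 4294967295 = 3555849674

3555849674


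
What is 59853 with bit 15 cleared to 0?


59853 & ~(1 << 15) = 27085

27085


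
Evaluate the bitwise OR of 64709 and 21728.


0b1111110011000101 | 0b101010011100000 = 0b1111110011100101 = 64741

64741


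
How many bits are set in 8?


0b1000 has 1 set bits

1


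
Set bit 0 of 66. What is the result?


66 | (1 << 0) = 66 | 1 = 67

67


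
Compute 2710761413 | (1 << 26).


2710761413 | (1 << 26) = 2710761413 | 67108864 = 2777870277

2777870277


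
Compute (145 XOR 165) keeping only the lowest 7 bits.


Step 1: 145 ^ 165 = 52
Step 2: 52 & 127 = 52

52


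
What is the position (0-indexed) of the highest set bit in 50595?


0b1100010110100011. Highest set bit at position 15

15


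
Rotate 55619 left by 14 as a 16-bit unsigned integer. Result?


Rotate 0b1101100101000011 left by 14 (16-bit) = 0b1111011001010000 = 63056

63056


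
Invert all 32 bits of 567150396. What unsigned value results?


567150396 ^ 4294967295 = 3727816899

3727816899


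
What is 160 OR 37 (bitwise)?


0b10100000 | 0b100101 = 0b10100101 = 165

165


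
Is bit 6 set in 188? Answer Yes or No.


0b10111100, bit 6 = 0. No

No


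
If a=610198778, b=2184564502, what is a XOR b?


610198778 ^ 2184564502 = 2792041452

2792041452


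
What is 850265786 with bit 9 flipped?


850265786 ^ (1 << 9) = 850265786 ^ 512 = 850265274

850265274


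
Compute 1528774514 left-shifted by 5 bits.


0b1011011000111110011111101110010 << 5 = 0b101101100011111001111110111001000000 = 48920784448

48920784448


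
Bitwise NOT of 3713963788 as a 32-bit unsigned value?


~0b11011101010111101001011100001100 = 0b100010101000010110100011110011 = 581003507 (32-bit unsigned)

581003507


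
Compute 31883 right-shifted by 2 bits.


0b111110010001011 >> 2 = 0b1111100100010 = 7970

7970


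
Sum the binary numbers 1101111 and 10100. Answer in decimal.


1101111 + 10100 = 10000011 = 131

131


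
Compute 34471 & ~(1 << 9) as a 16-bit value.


34471 & ~(1 << 9) = 33959

33959


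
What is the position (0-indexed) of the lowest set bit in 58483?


0b1110010001110011. Lowest set bit at position 0

0


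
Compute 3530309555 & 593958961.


0b11010010011011000011111110110011 & 0b100011011001110001100000110001 = 0b10011001000001100000110001 = 40114225

40114225


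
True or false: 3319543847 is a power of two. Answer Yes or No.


0b11000101110111000011100000100111. Multiple bits set => No

No


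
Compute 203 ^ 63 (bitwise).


0b11001011 ^ 0b111111 = 0b11110100 = 244

244


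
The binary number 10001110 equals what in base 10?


10001110 in decimal = 142

142


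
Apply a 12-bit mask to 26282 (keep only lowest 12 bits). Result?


26282 & 4095 = 1706

1706


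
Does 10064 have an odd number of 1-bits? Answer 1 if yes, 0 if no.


0b10011101010000 has 6 ones => parity 0

0


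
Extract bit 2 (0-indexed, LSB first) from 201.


0b11001001, position 2 = 0

0


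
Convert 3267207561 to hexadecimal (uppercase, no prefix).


3267207561 = C2BDA189 hex

C2BDA189


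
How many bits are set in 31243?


0b111101000001011 has 8 set bits

8


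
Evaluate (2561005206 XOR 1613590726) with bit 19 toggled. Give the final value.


Step 1: 2561005206 ^ 1613590726 = 4169705040
Step 2: 4169705040 ^ (1 << 19) = 4169705040 ^ 524288 = 4169180752

4169180752


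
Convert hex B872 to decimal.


B872 hex = 47218 decimal

47218


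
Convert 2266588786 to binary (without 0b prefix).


2266588786 = 10000111000110010110011001110010 in binary

10000111000110010110011001110010


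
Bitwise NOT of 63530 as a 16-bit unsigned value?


~0b1111100000101010 = 0b11111010101 = 2005 (16-bit unsigned)

2005


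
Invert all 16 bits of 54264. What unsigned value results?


54264 ^ 65535 = 11271

11271


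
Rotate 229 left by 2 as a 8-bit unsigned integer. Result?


Rotate 0b11100101 left by 2 (8-bit) = 0b10010111 = 151

151


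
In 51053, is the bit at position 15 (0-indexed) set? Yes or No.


0b1100011101101101, bit 15 = 1. Yes

Yes


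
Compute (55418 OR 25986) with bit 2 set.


Step 1: 55418 | 25986 = 65018
Step 2: 65018 | (1 << 2) = 65018 | 4 = 65022

65022


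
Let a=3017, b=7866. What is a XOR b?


3017 ^ 7866 = 5491

5491


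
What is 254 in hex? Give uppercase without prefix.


254 = FE hex

FE


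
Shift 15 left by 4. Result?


0b1111 << 4 = 0b11110000 = 240

240


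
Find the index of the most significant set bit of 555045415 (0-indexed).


0b100001000101010101001000100111. Highest set bit at position 29

29


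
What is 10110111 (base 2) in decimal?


10110111 in decimal = 183

183


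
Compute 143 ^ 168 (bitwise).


0b10001111 ^ 0b10101000 = 0b100111 = 39

39


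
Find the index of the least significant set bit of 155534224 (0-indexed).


0b1001010001010100001110010000. Lowest set bit at position 4

4


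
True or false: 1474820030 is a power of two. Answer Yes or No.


0b1010111111001111111011110111110. Multiple bits set => No

No


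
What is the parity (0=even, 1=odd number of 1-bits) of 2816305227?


0b10100111110111010110100001001011 has 18 ones => parity 0

0


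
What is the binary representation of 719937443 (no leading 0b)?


719937443 = 101010111010010101111110100011 in binary

101010111010010101111110100011


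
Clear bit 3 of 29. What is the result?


29 & ~(1 << 3) = 21

21


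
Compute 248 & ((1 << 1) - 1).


248 & 1 = 0

0


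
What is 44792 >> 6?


0b1010111011111000 >> 6 = 0b1010111011 = 699

699


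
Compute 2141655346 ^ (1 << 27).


2141655346 ^ (1 << 27) = 2141655346 ^ 134217728 = 2007437618

2007437618


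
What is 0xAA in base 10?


AA hex = 170 decimal

170


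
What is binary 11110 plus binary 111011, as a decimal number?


11110 + 111011 = 1011001 = 89

89


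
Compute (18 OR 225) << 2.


Step 1: 18 | 225 = 243
Step 2: 243 << 2 = 972

972


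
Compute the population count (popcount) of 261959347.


0b1111100111010010111010110011 has 18 set bits

18


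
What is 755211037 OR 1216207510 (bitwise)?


0b101101000000111001101100011101 | 0b1001000011111011101101010010110 = 0b1101101011111111101101110011111 = 1837095839

1837095839


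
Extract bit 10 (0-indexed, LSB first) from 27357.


0b110101011011101, position 10 = 0

0


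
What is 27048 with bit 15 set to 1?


27048 | (1 << 15) = 27048 | 32768 = 59816

59816


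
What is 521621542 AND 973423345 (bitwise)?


0b11111000101110101000000100110 & 0b111010000001010100001011110001 = 0b11010000001010100000000100000 = 436551712

436551712


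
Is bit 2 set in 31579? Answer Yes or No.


0b111101101011011, bit 2 = 0. No

No


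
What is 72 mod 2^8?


72 & 255 = 72

72


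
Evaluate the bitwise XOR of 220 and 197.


0b11011100 ^ 0b11000101 = 0b11001 = 25

25


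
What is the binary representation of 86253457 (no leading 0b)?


86253457 = 101001001000001111110010001 in binary

101001001000001111110010001


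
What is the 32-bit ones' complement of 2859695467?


2859695467 ^ 4294967295 = 1435271828

1435271828


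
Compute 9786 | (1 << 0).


9786 | (1 << 0) = 9786 | 1 = 9787

9787


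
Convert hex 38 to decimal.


38 hex = 56 decimal

56


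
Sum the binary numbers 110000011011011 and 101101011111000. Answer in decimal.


110000011011011 + 101101011111000 = 1011101111010011 = 48083

48083


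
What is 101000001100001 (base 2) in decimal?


101000001100001 in decimal = 20577

20577


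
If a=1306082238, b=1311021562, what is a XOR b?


1306082238 ^ 1311021562 = 66953796

66953796


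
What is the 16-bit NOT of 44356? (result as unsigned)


~0b1010110101000100 = 0b101001010111011 = 21179 (16-bit unsigned)

21179


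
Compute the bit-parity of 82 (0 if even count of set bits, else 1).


0b1010010 has 3 ones => parity 1

1


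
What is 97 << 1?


0b1100001 << 1 = 0b11000010 = 194

194


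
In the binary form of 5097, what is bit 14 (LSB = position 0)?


0b1001111101001, position 14 = 0

0


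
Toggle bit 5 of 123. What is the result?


123 ^ (1 << 5) = 123 ^ 32 = 91

91


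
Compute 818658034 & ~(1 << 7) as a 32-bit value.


818658034 & ~(1 << 7) = 818657906

818657906


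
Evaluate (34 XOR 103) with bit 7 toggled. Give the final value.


Step 1: 34 ^ 103 = 69
Step 2: 69 ^ (1 << 7) = 69 ^ 128 = 197

197


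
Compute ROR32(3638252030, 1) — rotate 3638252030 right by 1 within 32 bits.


Rotate 0b11011000110110110101000111111110 right by 1 (32-bit) = 0b1101100011011011010100011111111 = 1819126015

1819126015


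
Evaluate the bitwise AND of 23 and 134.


0b10111 & 0b10000110 = 0b110 = 6

6


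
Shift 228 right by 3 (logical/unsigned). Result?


0b11100100 >> 3 = 0b11100 = 28

28


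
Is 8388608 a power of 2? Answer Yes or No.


0b100000000000000000000000. Only one bit set => Yes

Yes


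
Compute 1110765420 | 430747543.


0b1000010001101001110111101101100 | 0b11001101011001010111110010111 = 0b1011011101111001110111111111111 = 1539108863

1539108863


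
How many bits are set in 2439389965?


0b10010001011001100010001100001101 has 13 set bits

13


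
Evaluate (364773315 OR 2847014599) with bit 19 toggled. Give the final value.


Step 1: 364773315 | 2847014599 = 3183345607
Step 2: 3183345607 ^ (1 << 19) = 3183345607 ^ 524288 = 3182821319

3182821319


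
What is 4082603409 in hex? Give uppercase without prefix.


4082603409 = F3579591 hex

F3579591


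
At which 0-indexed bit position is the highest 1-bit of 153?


0b10011001. Highest set bit at position 7

7
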